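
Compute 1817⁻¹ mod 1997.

588

By the extended Euclidean algorithm:
1997 = 1·1817 + 180
1817 = 10·180 + 17
180 = 10·17 + 10
17 = 1·10 + 7
10 = 1·7 + 3
7 = 2·3 + 1
3 = 3·1 + 0
gcd(1817, 1997) = 1, so the inverse exists.
Bézout: 1 = −535·1997 + 588·1817.
So 1817⁻¹ ≡ 588 (mod 1997).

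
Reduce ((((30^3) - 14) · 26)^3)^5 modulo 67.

(30)^3 ≡ 66 (mod 67)
66 - 14 = 52
52 · 26 = 1352 ≡ 12 (mod 67)
(12)^3 ≡ 53 (mod 67)
(53)^5 ≡ 52 (mod 67)

52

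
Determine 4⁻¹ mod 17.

17 = 4×4 + 1
4 = 4×1 + 0
gcd(4, 17) = 1, so the inverse exists.
Bézout: 1 = 1×17 − 4×4.
So 4⁻¹ ≡ −4 ≡ 13 (mod 17).

13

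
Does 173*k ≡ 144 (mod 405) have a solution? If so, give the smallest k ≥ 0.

153

gcd(173, 405) = 1, so a unique solution mod 405 exists.
173⁻¹ ≡ 302 (mod 405).
k ≡ 302*144 ≡ 153 (mod 405).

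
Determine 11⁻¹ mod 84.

23

By the extended Euclidean algorithm:
84 = 7*11 + 7
11 = 1*7 + 4
7 = 1*4 + 3
4 = 1*3 + 1
3 = 3*1 + 0
gcd(11, 84) = 1, so the inverse exists.
Back-substitute for 1:
1 = 1*4 − 1*3
  = −1*7 + 2*4
  = 2*11 − 3*7
  = −3*84 + 23*11
So 11⁻¹ ≡ 23 (mod 84).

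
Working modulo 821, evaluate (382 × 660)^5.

382 × 660 = 252120 ≡ 73 (mod 821)
(73)^5 ≡ 617 (mod 821)

617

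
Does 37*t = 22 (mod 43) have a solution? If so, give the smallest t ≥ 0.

gcd(37, 43) = 1, so a unique solution mod 43 exists.
37⁻¹ ≡ 7 (mod 43).
t ≡ 7*22 ≡ 25 (mod 43).

25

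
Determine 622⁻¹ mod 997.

Apply the Euclidean algorithm and back-substitute:
997 = 1×622 + 375
622 = 1×375 + 247
375 = 1×247 + 128
247 = 1×128 + 119
128 = 1×119 + 9
119 = 13×9 + 2
9 = 4×2 + 1
2 = 2×1 + 0
gcd(622, 997) = 1, so the inverse exists.
Back-substitute for 1:
1 = 1×9 − 4×2
  = −4×119 + 53×9
  = 53×128 − 57×119
  = −57×247 + 110×128
  = 110×375 − 167×247
  = −167×622 + 277×375
  = 277×997 − 444×622
So 622⁻¹ ≡ −444 ≡ 553 (mod 997).

553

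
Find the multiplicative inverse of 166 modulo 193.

50

Run the extended Euclidean algorithm:
193 = 1·166 + 27
166 = 6·27 + 4
27 = 6·4 + 3
4 = 1·3 + 1
3 = 3·1 + 0
gcd(166, 193) = 1, so the inverse exists.
Bézout: 1 = −43·193 + 50·166.
So 166⁻¹ ≡ 50 (mod 193).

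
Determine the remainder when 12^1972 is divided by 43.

23

Using repeated squaring:
1972 in binary is 11110110100, i.e. 1972 = 1024 + 512 + 256 + 128 + 32 + 16 + 4.
12^1 ≡ 12 (mod 43)
12^2 ≡ 12^2 = 144 ≡ 15 (mod 43)
12^4 ≡ 15^2 = 225 ≡ 10 (mod 43)
12^8 ≡ 10^2 = 100 ≡ 14 (mod 43)
12^16 ≡ 14^2 = 196 ≡ 24 (mod 43)
12^32 ≡ 24^2 = 576 ≡ 17 (mod 43)
12^64 ≡ 17^2 = 289 ≡ 31 (mod 43)
12^128 ≡ 31^2 = 961 ≡ 15 (mod 43)
12^256 ≡ 15^2 = 225 ≡ 10 (mod 43)
12^512 ≡ 10^2 = 100 ≡ 14 (mod 43)
12^1024 ≡ 14^2 = 196 ≡ 24 (mod 43)
12^1972 = 12^1024 · 12^512 · 12^256 · 12^128 · 12^32 · 12^16 · 12^4 ≡ 24 · 14 · 10 · 15 · 17 · 24 · 10 (mod 43).
Accumulate the product:
24 · 14 = 336 ≡ 35
35 · 10 = 350 ≡ 6
6 · 15 = 90 ≡ 4
4 · 17 = 68 ≡ 25
25 · 24 = 600 ≡ 41
41 · 10 = 410 ≡ 23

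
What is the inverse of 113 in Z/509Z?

509 = 4×113 + 57
113 = 1×57 + 56
57 = 1×56 + 1
56 = 56×1 + 0
gcd(113, 509) = 1, so the inverse exists.
Bézout: 1 = 2×509 − 9×113.
So 113⁻¹ ≡ −9 ≡ 500 (mod 509).

500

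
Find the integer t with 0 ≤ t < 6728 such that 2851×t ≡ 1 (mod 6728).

5987

By the extended Euclidean algorithm:
6728 = 2·2851 + 1026
2851 = 2·1026 + 799
1026 = 1·799 + 227
799 = 3·227 + 118
227 = 1·118 + 109
118 = 1·109 + 9
109 = 12·9 + 1
9 = 9·1 + 0
gcd(2851, 6728) = 1, so the inverse exists.
Bézout: 1 = 314·6728 − 741·2851.
So 2851⁻¹ ≡ −741 ≡ 5987 (mod 6728).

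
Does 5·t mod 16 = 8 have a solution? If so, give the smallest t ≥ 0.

gcd(5, 16) = 1, so a unique solution mod 16 exists.
5⁻¹ ≡ 13 (mod 16).
t ≡ 13·8 ≡ 8 (mod 16).

8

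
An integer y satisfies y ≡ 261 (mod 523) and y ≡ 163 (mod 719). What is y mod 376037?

523⁻¹ mod 719: 523·11 ≡ 1 (mod 719), so 523⁻¹ ≡ 11.
y = 261 + 523·((163 − 261)·11 mod 719) = 261 + 523·360 = 188541.
Check: 188541 mod 523 = 261, 188541 mod 719 = 163. ✓

188541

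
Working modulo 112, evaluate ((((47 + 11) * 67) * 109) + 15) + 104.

47 + 11 = 58
58 * 67 = 3886 ≡ 78 (mod 112)
78 * 109 = 8502 ≡ 102 (mod 112)
102 + 15 = 117 ≡ 5 (mod 112)
5 + 104 = 109

109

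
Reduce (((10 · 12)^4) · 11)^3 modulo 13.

10 · 12 = 120 ≡ 3 (mod 13)
(3)^4 ≡ 3 (mod 13)
3 · 11 = 33 ≡ 7 (mod 13)
(7)^3 ≡ 5 (mod 13)

5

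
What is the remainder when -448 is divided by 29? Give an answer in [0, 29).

16

-448 = -16·29 + 16, so -448 ≡ 16 (mod 29).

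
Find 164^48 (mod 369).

164^1 ≡ 164 (mod 369)
164^2 ≡ 164^2 = 26896 ≡ 328 (mod 369)
164^4 ≡ 328^2 = 107584 ≡ 205 (mod 369)
164^8 ≡ 205^2 = 42025 ≡ 328 (mod 369)
164^16 ≡ 328^2 = 107584 ≡ 205 (mod 369)
164^32 ≡ 205^2 = 42025 ≡ 328 (mod 369)
164^48 = 164^32 · 164^16 ≡ 328 · 205 (mod 369).
328 · 205 = 67240 ≡ 82 (mod 369).

82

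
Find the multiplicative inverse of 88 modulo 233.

188

233 = 2×88 + 57
88 = 1×57 + 31
57 = 1×31 + 26
31 = 1×26 + 5
26 = 5×5 + 1
5 = 5×1 + 0
gcd(88, 233) = 1, so the inverse exists.
Bézout: 1 = 17×233 − 45×88.
So 88⁻¹ ≡ −45 ≡ 188 (mod 233).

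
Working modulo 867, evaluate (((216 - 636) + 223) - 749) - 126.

662

216 - 636 = -420 ≡ 447 (mod 867)
447 + 223 = 670
670 - 749 = -79 ≡ 788 (mod 867)
788 - 126 = 662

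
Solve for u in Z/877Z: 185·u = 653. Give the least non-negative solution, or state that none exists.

269

gcd(185, 877) = 1, so a unique solution mod 877 exists.
185⁻¹ ≡ 128 (mod 877).
u ≡ 128·653 ≡ 269 (mod 877).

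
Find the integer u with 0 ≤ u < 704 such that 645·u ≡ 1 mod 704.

525

704 = 1×645 + 59
645 = 10×59 + 55
59 = 1×55 + 4
55 = 13×4 + 3
4 = 1×3 + 1
3 = 3×1 + 0
gcd(645, 704) = 1, so the inverse exists.
Back-substitute for 1:
1 = 1×4 − 1×3
  = −1×55 + 14×4
  = 14×59 − 15×55
  = −15×645 + 164×59
  = 164×704 − 179×645
So 645⁻¹ ≡ −179 ≡ 525 (mod 704).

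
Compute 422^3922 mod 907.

206

Compute successive squares:
3922 in binary is 111101010010, i.e. 3922 = 2048 + 1024 + 512 + 256 + 64 + 16 + 2.
422^1 ≡ 422 (mod 907)
422^2 ≡ 422^2 = 178084 ≡ 312 (mod 907)
422^4 ≡ 312^2 = 97344 ≡ 295 (mod 907)
422^8 ≡ 295^2 = 87025 ≡ 860 (mod 907)
422^16 ≡ 860^2 = 739600 ≡ 395 (mod 907)
422^32 ≡ 395^2 = 156025 ≡ 21 (mod 907)
422^64 ≡ 21^2 = 441 (mod 907)
422^128 ≡ 441^2 = 194481 ≡ 383 (mod 907)
422^256 ≡ 383^2 = 146689 ≡ 662 (mod 907)
422^512 ≡ 662^2 = 438244 ≡ 163 (mod 907)
422^1024 ≡ 163^2 = 26569 ≡ 266 (mod 907)
422^2048 ≡ 266^2 = 70756 ≡ 10 (mod 907)
422^3922 = 422^2048 · 422^1024 · 422^512 · 422^256 · 422^64 · 422^16 · 422^2 ≡ 10 · 266 · 163 · 662 · 441 · 395 · 312 (mod 907).
Accumulate the product:
10 · 266 = 2660 ≡ 846
846 · 163 = 137898 ≡ 34
34 · 662 = 22508 ≡ 740
740 · 441 = 326340 ≡ 727
727 · 395 = 287165 ≡ 553
553 · 312 = 172536 ≡ 206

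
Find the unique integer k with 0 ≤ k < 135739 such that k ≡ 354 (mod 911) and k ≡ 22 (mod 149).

911⁻¹ mod 149: 911·114 ≡ 1 (mod 149), so 911⁻¹ ≡ 114.
k = 354 + 911·((22 − 354)·114 mod 149) = 354 + 911·147 = 134271.
Check: 134271 mod 911 = 354, 134271 mod 149 = 22. ✓

134271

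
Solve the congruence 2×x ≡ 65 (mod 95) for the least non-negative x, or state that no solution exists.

gcd(2, 95) = 1, so a unique solution mod 95 exists.
2⁻¹ ≡ 48 (mod 95).
x ≡ 48×65 ≡ 80 (mod 95).

80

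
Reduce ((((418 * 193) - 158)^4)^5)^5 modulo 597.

418 * 193 = 80674 ≡ 79 (mod 597)
79 - 158 = -79 ≡ 518 (mod 597)
(518)^4 ≡ 10 (mod 597)
(10)^5 ≡ 301 (mod 597)
(301)^5 ≡ 79 (mod 597)

79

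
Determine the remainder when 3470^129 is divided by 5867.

129 in binary is 10000001, i.e. 129 = 128 + 1.
3470^1 ≡ 3470 (mod 5867)
3470^2 ≡ 3470^2 = 12040900 ≡ 1816 (mod 5867)
3470^4 ≡ 1816^2 = 3297856 ≡ 602 (mod 5867)
3470^8 ≡ 602^2 = 362404 ≡ 4517 (mod 5867)
3470^16 ≡ 4517^2 = 20403289 ≡ 3730 (mod 5867)
3470^32 ≡ 3730^2 = 13912900 ≡ 2243 (mod 5867)
3470^64 ≡ 2243^2 = 5031049 ≡ 3030 (mod 5867)
3470^128 ≡ 3030^2 = 9180900 ≡ 4912 (mod 5867)
3470^129 = 3470^128 · 3470^1 ≡ 4912 · 3470 (mod 5867).
4912 · 3470 = 17044640 ≡ 1005 (mod 5867).

1005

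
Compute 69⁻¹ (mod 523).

By the extended Euclidean algorithm:
523 = 7*69 + 40
69 = 1*40 + 29
40 = 1*29 + 11
29 = 2*11 + 7
11 = 1*7 + 4
7 = 1*4 + 3
4 = 1*3 + 1
3 = 3*1 + 0
gcd(69, 523) = 1, so the inverse exists.
Back-substitute for 1:
1 = 1*4 − 1*3
  = −1*7 + 2*4
  = 2*11 − 3*7
  = −3*29 + 8*11
  = 8*40 − 11*29
  = −11*69 + 19*40
  = 19*523 − 144*69
So 69⁻¹ ≡ −144 ≡ 379 (mod 523).

379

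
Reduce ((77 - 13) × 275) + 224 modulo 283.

278

77 - 13 = 64
64 × 275 = 17600 ≡ 54 (mod 283)
54 + 224 = 278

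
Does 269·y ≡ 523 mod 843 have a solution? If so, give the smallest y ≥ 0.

gcd(269, 843) = 1, so a unique solution mod 843 exists.
269⁻¹ ≡ 398 (mod 843).
y ≡ 398·523 ≡ 776 (mod 843).

776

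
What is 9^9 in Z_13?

1

By square-and-multiply:
9 in binary is 1001, i.e. 9 = 8 + 1.
9^1 ≡ 9 (mod 13)
9^2 ≡ 9^2 = 81 ≡ 3 (mod 13)
9^4 ≡ 3^2 = 9 (mod 13)
9^8 ≡ 9^2 = 81 ≡ 3 (mod 13)
9^9 = 9^8 · 9^1 ≡ 3 · 9 (mod 13).
3 · 9 = 27 ≡ 1 (mod 13).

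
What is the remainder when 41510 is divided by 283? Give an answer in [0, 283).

41510 = 146·283 + 192, so 41510 ≡ 192 (mod 283).

192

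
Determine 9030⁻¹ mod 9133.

266

9133 = 1*9030 + 103
9030 = 87*103 + 69
103 = 1*69 + 34
69 = 2*34 + 1
34 = 34*1 + 0
gcd(9030, 9133) = 1, so the inverse exists.
Back-substitute for 1:
1 = 1*69 − 2*34
  = −2*103 + 3*69
  = 3*9030 − 263*103
  = −263*9133 + 266*9030
So 9030⁻¹ ≡ 266 (mod 9133).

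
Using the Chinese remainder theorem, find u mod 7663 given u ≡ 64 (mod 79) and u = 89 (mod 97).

380

79⁻¹ mod 97: 79*70 ≡ 1 (mod 97), so 79⁻¹ ≡ 70.
u = 64 + 79*((89 − 64)*70 mod 97) = 64 + 79*4 = 380.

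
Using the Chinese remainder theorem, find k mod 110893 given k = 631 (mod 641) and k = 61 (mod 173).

641⁻¹ mod 173: 641*78 ≡ 1 (mod 173), so 641⁻¹ ≡ 78.
k = 631 + 641*((61 − 631)*78 mod 173) = 631 + 641*1 = 1272.
Check: 1272 mod 641 = 631, 1272 mod 173 = 61. ✓

1272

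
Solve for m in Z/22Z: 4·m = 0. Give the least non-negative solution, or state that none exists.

gcd(4, 22) = 2, and 2 | 0, so solutions exist.
Divide through by 2: 2·m ≡ 0 (mod 11).
2⁻¹ ≡ 6 (mod 11).
m ≡ 6·0 ≡ 0 (mod 11).
The smallest non-negative solution is m = 0.

0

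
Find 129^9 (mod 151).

9 in binary is 1001, i.e. 9 = 8 + 1.
129^1 ≡ 129 (mod 151)
129^2 ≡ 129^2 = 16641 ≡ 31 (mod 151)
129^4 ≡ 31^2 = 961 ≡ 55 (mod 151)
129^8 ≡ 55^2 = 3025 ≡ 5 (mod 151)
129^9 = 129^8 * 129^1 ≡ 5 * 129 (mod 151).
5 * 129 = 645 ≡ 41 (mod 151).

41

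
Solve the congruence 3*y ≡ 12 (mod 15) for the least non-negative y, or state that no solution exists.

4

gcd(3, 15) = 3, and 3 | 12, so solutions exist.
Divide through by 3: 1*y mod 5 = 4.
1⁻¹ ≡ 1 (mod 5).
y ≡ 1*4 ≡ 4 (mod 5).
The smallest non-negative solution is y = 4.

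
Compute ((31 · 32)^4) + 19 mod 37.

15

31 · 32 = 992 ≡ 30 (mod 37)
(30)^4 ≡ 33 (mod 37)
33 + 19 = 52 ≡ 15 (mod 37)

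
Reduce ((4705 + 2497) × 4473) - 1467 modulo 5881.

2842

4705 + 2497 = 7202 ≡ 1321 (mod 5881)
1321 × 4473 = 5908833 ≡ 4309 (mod 5881)
4309 - 1467 = 2842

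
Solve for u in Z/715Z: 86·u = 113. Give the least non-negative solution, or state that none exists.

gcd(86, 715) = 1, so a unique solution mod 715 exists.
86⁻¹ ≡ 291 (mod 715).
u ≡ 291·113 ≡ 708 (mod 715).

708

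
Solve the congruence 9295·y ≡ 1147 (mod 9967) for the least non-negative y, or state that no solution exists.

1259

gcd(9295, 9967) = 1, so a unique solution mod 9967 exists.
9295⁻¹ ≡ 8291 (mod 9967).
y ≡ 8291·1147 ≡ 1259 (mod 9967).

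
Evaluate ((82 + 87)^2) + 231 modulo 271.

82 + 87 = 169
(169)^2 ≡ 106 (mod 271)
106 + 231 = 337 ≡ 66 (mod 271)

66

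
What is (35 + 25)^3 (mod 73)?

35 + 25 = 60
(60)^3 ≡ 66 (mod 73)

66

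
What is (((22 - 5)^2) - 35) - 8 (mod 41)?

0

22 - 5 = 17
(17)^2 ≡ 2 (mod 41)
2 - 35 = -33 ≡ 8 (mod 41)
8 - 8 = 0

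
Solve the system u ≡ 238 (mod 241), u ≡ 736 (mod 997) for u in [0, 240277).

204124

241⁻¹ mod 997: 241×302 ≡ 1 (mod 997), so 241⁻¹ ≡ 302.
u = 238 + 241×((736 − 238)×302 mod 997) = 238 + 241×846 = 204124.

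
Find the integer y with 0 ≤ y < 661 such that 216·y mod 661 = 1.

254

Run the extended Euclidean algorithm:
661 = 3·216 + 13
216 = 16·13 + 8
13 = 1·8 + 5
8 = 1·5 + 3
5 = 1·3 + 2
3 = 1·2 + 1
2 = 2·1 + 0
gcd(216, 661) = 1, so the inverse exists.
Bézout: 1 = −83·661 + 254·216.
So 216⁻¹ ≡ 254 (mod 661).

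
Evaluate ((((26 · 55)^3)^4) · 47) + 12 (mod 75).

62

26 · 55 = 1430 ≡ 5 (mod 75)
(5)^3 ≡ 50 (mod 75)
(50)^4 ≡ 25 (mod 75)
25 · 47 = 1175 ≡ 50 (mod 75)
50 + 12 = 62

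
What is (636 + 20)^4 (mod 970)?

966

636 + 20 = 656
(656)^4 ≡ 966 (mod 970)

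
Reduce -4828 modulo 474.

-4828 = -11·474 + 386, so -4828 ≡ 386 (mod 474).

386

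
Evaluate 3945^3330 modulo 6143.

3330 in binary is 110100000010, i.e. 3330 = 2048 + 1024 + 256 + 2.
3945^1 ≡ 3945 (mod 6143)
3945^2 ≡ 3945^2 = 15563025 ≡ 2806 (mod 6143)
3945^4 ≡ 2806^2 = 7873636 ≡ 4453 (mod 6143)
3945^8 ≡ 4453^2 = 19829209 ≡ 5748 (mod 6143)
3945^16 ≡ 5748^2 = 33039504 ≡ 2450 (mod 6143)
3945^32 ≡ 2450^2 = 6002500 ≡ 789 (mod 6143)
3945^64 ≡ 789^2 = 622521 ≡ 2078 (mod 6143)
3945^128 ≡ 2078^2 = 4318084 ≡ 5698 (mod 6143)
3945^256 ≡ 5698^2 = 32467204 ≡ 1449 (mod 6143)
3945^512 ≡ 1449^2 = 2099601 ≡ 4838 (mod 6143)
3945^1024 ≡ 4838^2 = 23406244 ≡ 1414 (mod 6143)
3945^2048 ≡ 1414^2 = 1999396 ≡ 2921 (mod 6143)
3945^3330 = 3945^2048 · 3945^1024 · 3945^256 · 3945^2 ≡ 2921 · 1414 · 1449 · 2806 (mod 6143).
Accumulate the product:
2921 · 1414 = 4130294 ≡ 2198
2198 · 1449 = 3184902 ≡ 2828
2828 · 2806 = 7935368 ≡ 4755

4755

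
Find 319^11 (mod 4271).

823

By square-and-multiply:
319^1 ≡ 319 (mod 4271)
319^2 ≡ 319^2 = 101761 ≡ 3528 (mod 4271)
319^4 ≡ 3528^2 = 12446784 ≡ 1090 (mod 4271)
319^8 ≡ 1090^2 = 1188100 ≡ 762 (mod 4271)
319^11 = 319^8 × 319^2 × 319^1 ≡ 762 × 3528 × 319 (mod 4271).
Accumulate the product:
762 × 3528 = 2688336 ≡ 1877
1877 × 319 = 598763 ≡ 823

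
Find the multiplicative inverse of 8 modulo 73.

73 = 9·8 + 1
8 = 8·1 + 0
gcd(8, 73) = 1, so the inverse exists.
Back-substitute for 1:
1 = 1·73 − 9·8
So 8⁻¹ ≡ −9 ≡ 64 (mod 73).

64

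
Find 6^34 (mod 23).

Using repeated squaring:
6^1 ≡ 6 (mod 23)
6^2 ≡ 6^2 = 36 ≡ 13 (mod 23)
6^4 ≡ 13^2 = 169 ≡ 8 (mod 23)
6^8 ≡ 8^2 = 64 ≡ 18 (mod 23)
6^16 ≡ 18^2 = 324 ≡ 2 (mod 23)
6^32 ≡ 2^2 = 4 (mod 23)
6^34 = 6^32 × 6^2 ≡ 4 × 13 (mod 23).
4 × 13 = 52 ≡ 6 (mod 23).

6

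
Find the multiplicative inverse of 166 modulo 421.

Apply the Euclidean algorithm and back-substitute:
421 = 2×166 + 89
166 = 1×89 + 77
89 = 1×77 + 12
77 = 6×12 + 5
12 = 2×5 + 2
5 = 2×2 + 1
2 = 2×1 + 0
gcd(166, 421) = 1, so the inverse exists.
Back-substitute for 1:
1 = 1×5 − 2×2
  = −2×12 + 5×5
  = 5×77 − 32×12
  = −32×89 + 37×77
  = 37×166 − 69×89
  = −69×421 + 175×166
So 166⁻¹ ≡ 175 (mod 421).

175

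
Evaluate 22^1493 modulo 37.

5

1493 in binary is 10111010101, i.e. 1493 = 1024 + 256 + 128 + 64 + 16 + 4 + 1.
22^1 ≡ 22 (mod 37)
22^2 ≡ 22^2 = 484 ≡ 3 (mod 37)
22^4 ≡ 3^2 = 9 (mod 37)
22^8 ≡ 9^2 = 81 ≡ 7 (mod 37)
22^16 ≡ 7^2 = 49 ≡ 12 (mod 37)
22^32 ≡ 12^2 = 144 ≡ 33 (mod 37)
22^64 ≡ 33^2 = 1089 ≡ 16 (mod 37)
22^128 ≡ 16^2 = 256 ≡ 34 (mod 37)
22^256 ≡ 34^2 = 1156 ≡ 9 (mod 37)
22^512 ≡ 9^2 = 81 ≡ 7 (mod 37)
22^1024 ≡ 7^2 = 49 ≡ 12 (mod 37)
22^1493 = 22^1024 × 22^256 × 22^128 × 22^64 × 22^16 × 22^4 × 22^1 ≡ 12 × 9 × 34 × 16 × 12 × 9 × 22 (mod 37).
Accumulate the product:
12 × 9 = 108 ≡ 34
34 × 34 = 1156 ≡ 9
9 × 16 = 144 ≡ 33
33 × 12 = 396 ≡ 26
26 × 9 = 234 ≡ 12
12 × 22 = 264 ≡ 5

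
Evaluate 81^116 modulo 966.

9

116 in binary is 1110100, i.e. 116 = 64 + 32 + 16 + 4.
81^1 ≡ 81 (mod 966)
81^2 ≡ 81^2 = 6561 ≡ 765 (mod 966)
81^4 ≡ 765^2 = 585225 ≡ 795 (mod 966)
81^8 ≡ 795^2 = 632025 ≡ 261 (mod 966)
81^16 ≡ 261^2 = 68121 ≡ 501 (mod 966)
81^32 ≡ 501^2 = 251001 ≡ 807 (mod 966)
81^64 ≡ 807^2 = 651249 ≡ 165 (mod 966)
81^116 = 81^64 · 81^32 · 81^16 · 81^4 ≡ 165 · 807 · 501 · 795 (mod 966).
Accumulate the product:
165 · 807 = 133155 ≡ 813
813 · 501 = 407313 ≡ 627
627 · 795 = 498465 ≡ 9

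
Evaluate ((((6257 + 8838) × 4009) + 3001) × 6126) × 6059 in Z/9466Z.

6257 + 8838 = 15095 ≡ 5629 (mod 9466)
5629 × 4009 = 22566661 ≡ 9183 (mod 9466)
9183 + 3001 = 12184 ≡ 2718 (mod 9466)
2718 × 6126 = 16650468 ≡ 9240 (mod 9466)
9240 × 6059 = 55985160 ≡ 3236 (mod 9466)

3236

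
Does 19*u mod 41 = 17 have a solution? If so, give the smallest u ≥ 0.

gcd(19, 41) = 1, so a unique solution mod 41 exists.
19⁻¹ ≡ 13 (mod 41).
u ≡ 13*17 ≡ 16 (mod 41).

16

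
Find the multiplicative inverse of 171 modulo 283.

283 = 1·171 + 112
171 = 1·112 + 59
112 = 1·59 + 53
59 = 1·53 + 6
53 = 8·6 + 5
6 = 1·5 + 1
5 = 5·1 + 0
gcd(171, 283) = 1, so the inverse exists.
Back-substitute for 1:
1 = 1·6 − 1·5
  = −1·53 + 9·6
  = 9·59 − 10·53
  = −10·112 + 19·59
  = 19·171 − 29·112
  = −29·283 + 48·171
So 171⁻¹ ≡ 48 (mod 283).

48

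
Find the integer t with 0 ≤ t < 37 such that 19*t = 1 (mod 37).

2

37 = 1·19 + 18
19 = 1·18 + 1
18 = 18·1 + 0
gcd(19, 37) = 1, so the inverse exists.
Bézout: 1 = −1·37 + 2·19.
So 19⁻¹ ≡ 2 (mod 37).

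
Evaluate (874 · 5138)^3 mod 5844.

874 · 5138 = 4490612 ≡ 2420 (mod 5844)
(2420)^3 ≡ 4904 (mod 5844)

4904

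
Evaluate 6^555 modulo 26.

6^1 ≡ 6 (mod 26)
6^2 ≡ 6^2 = 36 ≡ 10 (mod 26)
6^4 ≡ 10^2 = 100 ≡ 22 (mod 26)
6^8 ≡ 22^2 = 484 ≡ 16 (mod 26)
6^16 ≡ 16^2 = 256 ≡ 22 (mod 26)
6^32 ≡ 22^2 = 484 ≡ 16 (mod 26)
6^64 ≡ 16^2 = 256 ≡ 22 (mod 26)
6^128 ≡ 22^2 = 484 ≡ 16 (mod 26)
6^256 ≡ 16^2 = 256 ≡ 22 (mod 26)
6^512 ≡ 22^2 = 484 ≡ 16 (mod 26)
6^555 = 6^512 × 6^32 × 6^8 × 6^2 × 6^1 ≡ 16 × 16 × 16 × 10 × 6 (mod 26).
Accumulate the product:
16 × 16 = 256 ≡ 22
22 × 16 = 352 ≡ 14
14 × 10 = 140 ≡ 10
10 × 6 = 60 ≡ 8

8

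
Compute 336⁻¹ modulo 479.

479 = 1*336 + 143
336 = 2*143 + 50
143 = 2*50 + 43
50 = 1*43 + 7
43 = 6*7 + 1
7 = 7*1 + 0
gcd(336, 479) = 1, so the inverse exists.
Bézout: 1 = 47*479 − 67*336.
So 336⁻¹ ≡ −67 ≡ 412 (mod 479).

412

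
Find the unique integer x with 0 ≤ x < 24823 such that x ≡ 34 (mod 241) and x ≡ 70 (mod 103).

241⁻¹ mod 103: 241·53 ≡ 1 (mod 103), so 241⁻¹ ≡ 53.
x = 34 + 241·((70 − 34)·53 mod 103) = 34 + 241·54 = 13048.

13048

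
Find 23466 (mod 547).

23466 = 42·547 + 492, so 23466 ≡ 492 (mod 547).

492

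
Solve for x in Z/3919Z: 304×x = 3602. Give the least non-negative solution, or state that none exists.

gcd(304, 3919) = 1, so a unique solution mod 3919 exists.
304⁻¹ ≡ 1663 (mod 3919).
x ≡ 1663×3602 ≡ 1894 (mod 3919).

1894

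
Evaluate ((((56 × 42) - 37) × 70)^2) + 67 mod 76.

11

56 × 42 = 2352 ≡ 72 (mod 76)
72 - 37 = 35
35 × 70 = 2450 ≡ 18 (mod 76)
(18)^2 ≡ 20 (mod 76)
20 + 67 = 87 ≡ 11 (mod 76)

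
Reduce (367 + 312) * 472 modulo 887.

367 + 312 = 679
679 * 472 = 320488 ≡ 281 (mod 887)

281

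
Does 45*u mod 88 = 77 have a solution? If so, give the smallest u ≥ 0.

gcd(45, 88) = 1, so a unique solution mod 88 exists.
45⁻¹ ≡ 45 (mod 88).
u ≡ 45*77 ≡ 33 (mod 88).

33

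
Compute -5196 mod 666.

132

-5196 = -8×666 + 132, so -5196 ≡ 132 (mod 666).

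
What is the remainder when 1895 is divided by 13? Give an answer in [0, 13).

1895 = 145×13 + 10, so 1895 ≡ 10 (mod 13).

10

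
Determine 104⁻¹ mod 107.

By the extended Euclidean algorithm:
107 = 1*104 + 3
104 = 34*3 + 2
3 = 1*2 + 1
2 = 2*1 + 0
gcd(104, 107) = 1, so the inverse exists.
Back-substitute for 1:
1 = 1*3 − 1*2
  = −1*104 + 35*3
  = 35*107 − 36*104
So 104⁻¹ ≡ −36 ≡ 71 (mod 107).

71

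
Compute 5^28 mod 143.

5^1 ≡ 5 (mod 143)
5^2 ≡ 5^2 = 25 (mod 143)
5^4 ≡ 25^2 = 625 ≡ 53 (mod 143)
5^8 ≡ 53^2 = 2809 ≡ 92 (mod 143)
5^16 ≡ 92^2 = 8464 ≡ 27 (mod 143)
5^28 = 5^16 · 5^8 · 5^4 ≡ 27 · 92 · 53 (mod 143).
Accumulate the product:
27 · 92 = 2484 ≡ 53
53 · 53 = 2809 ≡ 92

92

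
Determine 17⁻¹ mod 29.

Apply the Euclidean algorithm and back-substitute:
29 = 1·17 + 12
17 = 1·12 + 5
12 = 2·5 + 2
5 = 2·2 + 1
2 = 2·1 + 0
gcd(17, 29) = 1, so the inverse exists.
Bézout: 1 = −7·29 + 12·17.
So 17⁻¹ ≡ 12 (mod 29).

12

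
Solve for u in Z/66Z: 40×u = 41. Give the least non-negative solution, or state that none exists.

gcd(40, 66) = 2, and 2 does not divide 41.
So the congruence has no solution.

no solution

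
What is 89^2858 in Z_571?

2858 in binary is 101100101010, i.e. 2858 = 2048 + 512 + 256 + 32 + 8 + 2.
89^1 ≡ 89 (mod 571)
89^2 ≡ 89^2 = 7921 ≡ 498 (mod 571)
89^4 ≡ 498^2 = 248004 ≡ 190 (mod 571)
89^8 ≡ 190^2 = 36100 ≡ 127 (mod 571)
89^16 ≡ 127^2 = 16129 ≡ 141 (mod 571)
89^32 ≡ 141^2 = 19881 ≡ 467 (mod 571)
89^64 ≡ 467^2 = 218089 ≡ 538 (mod 571)
89^128 ≡ 538^2 = 289444 ≡ 518 (mod 571)
89^256 ≡ 518^2 = 268324 ≡ 525 (mod 571)
89^512 ≡ 525^2 = 275625 ≡ 403 (mod 571)
89^1024 ≡ 403^2 = 162409 ≡ 245 (mod 571)
89^2048 ≡ 245^2 = 60025 ≡ 70 (mod 571)
89^2858 = 89^2048 · 89^512 · 89^256 · 89^32 · 89^8 · 89^2 ≡ 70 · 403 · 525 · 467 · 127 · 498 (mod 571).
Accumulate the product:
70 · 403 = 28210 ≡ 231
231 · 525 = 121275 ≡ 223
223 · 467 = 104141 ≡ 219
219 · 127 = 27813 ≡ 405
405 · 498 = 201690 ≡ 127

127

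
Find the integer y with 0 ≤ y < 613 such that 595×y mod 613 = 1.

34

Apply the Euclidean algorithm and back-substitute:
613 = 1×595 + 18
595 = 33×18 + 1
18 = 18×1 + 0
gcd(595, 613) = 1, so the inverse exists.
Back-substitute for 1:
1 = 1×595 − 33×18
  = −33×613 + 34×595
So 595⁻¹ ≡ 34 (mod 613).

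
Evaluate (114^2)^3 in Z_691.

(114)^2 ≡ 558 (mod 691)
(558)^3 ≡ 218 (mod 691)

218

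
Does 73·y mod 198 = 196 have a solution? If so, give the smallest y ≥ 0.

160

gcd(73, 198) = 1, so a unique solution mod 198 exists.
73⁻¹ ≡ 19 (mod 198).
y ≡ 19·196 ≡ 160 (mod 198).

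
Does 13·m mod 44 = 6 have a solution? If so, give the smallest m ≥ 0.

gcd(13, 44) = 1, so a unique solution mod 44 exists.
13⁻¹ ≡ 17 (mod 44).
m ≡ 17·6 ≡ 14 (mod 44).

14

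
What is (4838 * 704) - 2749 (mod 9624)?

5931

4838 * 704 = 3405952 ≡ 8680 (mod 9624)
8680 - 2749 = 5931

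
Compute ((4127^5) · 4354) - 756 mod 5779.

4833

(4127)^5 ≡ 2697 (mod 5779)
2697 · 4354 = 11742738 ≡ 5589 (mod 5779)
5589 - 756 = 4833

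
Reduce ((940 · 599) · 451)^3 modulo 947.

240

940 · 599 = 563060 ≡ 542 (mod 947)
542 · 451 = 244442 ≡ 116 (mod 947)
(116)^3 ≡ 240 (mod 947)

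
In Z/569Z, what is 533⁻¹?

79

Run the extended Euclidean algorithm:
569 = 1×533 + 36
533 = 14×36 + 29
36 = 1×29 + 7
29 = 4×7 + 1
7 = 7×1 + 0
gcd(533, 569) = 1, so the inverse exists.
Back-substitute for 1:
1 = 1×29 − 4×7
  = −4×36 + 5×29
  = 5×533 − 74×36
  = −74×569 + 79×533
So 533⁻¹ ≡ 79 (mod 569).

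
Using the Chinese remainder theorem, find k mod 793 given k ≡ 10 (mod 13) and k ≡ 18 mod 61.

13⁻¹ mod 61: 13·47 ≡ 1 (mod 61), so 13⁻¹ ≡ 47.
k = 10 + 13·((18 − 10)·47 mod 61) = 10 + 13·10 = 140.
Check: 140 mod 13 = 10, 140 mod 61 = 18. ✓

140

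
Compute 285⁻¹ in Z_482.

367

Apply the Euclidean algorithm and back-substitute:
482 = 1*285 + 197
285 = 1*197 + 88
197 = 2*88 + 21
88 = 4*21 + 4
21 = 5*4 + 1
4 = 4*1 + 0
gcd(285, 482) = 1, so the inverse exists.
Bézout: 1 = 68*482 − 115*285.
So 285⁻¹ ≡ −115 ≡ 367 (mod 482).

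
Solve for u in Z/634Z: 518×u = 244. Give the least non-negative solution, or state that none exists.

gcd(518, 634) = 2, and 2 | 244, so solutions exist.
Divide through by 2: 259×u ≡ 122 mod 317.
259⁻¹ ≡ 235 (mod 317).
u ≡ 235×122 ≡ 140 (mod 317).
The smallest non-negative solution is u = 140.

140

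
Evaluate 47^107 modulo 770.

493

By square-and-multiply:
107 in binary is 1101011, i.e. 107 = 64 + 32 + 8 + 2 + 1.
47^1 ≡ 47 (mod 770)
47^2 ≡ 47^2 = 2209 ≡ 669 (mod 770)
47^4 ≡ 669^2 = 447561 ≡ 191 (mod 770)
47^8 ≡ 191^2 = 36481 ≡ 291 (mod 770)
47^16 ≡ 291^2 = 84681 ≡ 751 (mod 770)
47^32 ≡ 751^2 = 564001 ≡ 361 (mod 770)
47^64 ≡ 361^2 = 130321 ≡ 191 (mod 770)
47^107 = 47^64 × 47^32 × 47^8 × 47^2 × 47^1 ≡ 191 × 361 × 291 × 669 × 47 (mod 770).
Accumulate the product:
191 × 361 = 68951 ≡ 421
421 × 291 = 122511 ≡ 81
81 × 669 = 54189 ≡ 289
289 × 47 = 13583 ≡ 493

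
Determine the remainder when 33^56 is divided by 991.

33^1 ≡ 33 (mod 991)
33^2 ≡ 33^2 = 1089 ≡ 98 (mod 991)
33^4 ≡ 98^2 = 9604 ≡ 685 (mod 991)
33^8 ≡ 685^2 = 469225 ≡ 482 (mod 991)
33^16 ≡ 482^2 = 232324 ≡ 430 (mod 991)
33^32 ≡ 430^2 = 184900 ≡ 574 (mod 991)
33^56 = 33^32 × 33^16 × 33^8 ≡ 574 × 430 × 482 (mod 991).
Accumulate the product:
574 × 430 = 246820 ≡ 61
61 × 482 = 29402 ≡ 663

663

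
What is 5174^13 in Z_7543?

13 in binary is 1101, i.e. 13 = 8 + 4 + 1.
5174^1 ≡ 5174 (mod 7543)
5174^2 ≡ 5174^2 = 26770276 ≡ 169 (mod 7543)
5174^4 ≡ 169^2 = 28561 ≡ 5932 (mod 7543)
5174^8 ≡ 5932^2 = 35188624 ≡ 529 (mod 7543)
5174^13 = 5174^8 × 5174^4 × 5174^1 ≡ 529 × 5932 × 5174 (mod 7543).
Accumulate the product:
529 × 5932 = 3138028 ≡ 140
140 × 5174 = 724360 ≡ 232

232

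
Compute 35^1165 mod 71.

26

35^1 ≡ 35 (mod 71)
35^2 ≡ 35^2 = 1225 ≡ 18 (mod 71)
35^4 ≡ 18^2 = 324 ≡ 40 (mod 71)
35^8 ≡ 40^2 = 1600 ≡ 38 (mod 71)
35^16 ≡ 38^2 = 1444 ≡ 24 (mod 71)
35^32 ≡ 24^2 = 576 ≡ 8 (mod 71)
35^64 ≡ 8^2 = 64 (mod 71)
35^128 ≡ 64^2 = 4096 ≡ 49 (mod 71)
35^256 ≡ 49^2 = 2401 ≡ 58 (mod 71)
35^512 ≡ 58^2 = 3364 ≡ 27 (mod 71)
35^1024 ≡ 27^2 = 729 ≡ 19 (mod 71)
35^1165 = 35^1024 * 35^128 * 35^8 * 35^4 * 35^1 ≡ 19 * 49 * 38 * 40 * 35 (mod 71).
Accumulate the product:
19 * 49 = 931 ≡ 8
8 * 38 = 304 ≡ 20
20 * 40 = 800 ≡ 19
19 * 35 = 665 ≡ 26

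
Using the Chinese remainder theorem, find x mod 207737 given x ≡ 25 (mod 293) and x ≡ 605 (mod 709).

137442

293⁻¹ mod 709: 293·513 ≡ 1 (mod 709), so 293⁻¹ ≡ 513.
x = 25 + 293·((605 − 25)·513 mod 709) = 25 + 293·469 = 137442.
Check: 137442 mod 293 = 25, 137442 mod 709 = 605. ✓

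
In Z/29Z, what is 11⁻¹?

8

29 = 2×11 + 7
11 = 1×7 + 4
7 = 1×4 + 3
4 = 1×3 + 1
3 = 3×1 + 0
gcd(11, 29) = 1, so the inverse exists.
Back-substitute for 1:
1 = 1×4 − 1×3
  = −1×7 + 2×4
  = 2×11 − 3×7
  = −3×29 + 8×11
So 11⁻¹ ≡ 8 (mod 29).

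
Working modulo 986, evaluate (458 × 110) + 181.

275

458 × 110 = 50380 ≡ 94 (mod 986)
94 + 181 = 275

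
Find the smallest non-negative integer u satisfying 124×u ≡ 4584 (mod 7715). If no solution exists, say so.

5761

gcd(124, 7715) = 1, so a unique solution mod 7715 exists.
124⁻¹ ≡ 6284 (mod 7715).
u ≡ 6284×4584 ≡ 5761 (mod 7715).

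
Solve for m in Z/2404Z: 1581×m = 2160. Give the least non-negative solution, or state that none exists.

gcd(1581, 2404) = 1, so a unique solution mod 2404 exists.
1581⁻¹ ≡ 2293 (mod 2404).
m ≡ 2293×2160 ≡ 640 (mod 2404).

640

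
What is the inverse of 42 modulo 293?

7

By the extended Euclidean algorithm:
293 = 6*42 + 41
42 = 1*41 + 1
41 = 41*1 + 0
gcd(42, 293) = 1, so the inverse exists.
Back-substitute for 1:
1 = 1*42 − 1*41
  = −1*293 + 7*42
So 42⁻¹ ≡ 7 (mod 293).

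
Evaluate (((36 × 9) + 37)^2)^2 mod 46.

36 × 9 = 324 ≡ 2 (mod 46)
2 + 37 = 39
(39)^2 ≡ 3 (mod 46)
(3)^2 ≡ 9 (mod 46)

9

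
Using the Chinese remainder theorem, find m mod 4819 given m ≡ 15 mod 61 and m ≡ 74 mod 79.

2760

61⁻¹ mod 79: 61*57 ≡ 1 (mod 79), so 61⁻¹ ≡ 57.
m = 15 + 61*((74 − 15)*57 mod 79) = 15 + 61*45 = 2760.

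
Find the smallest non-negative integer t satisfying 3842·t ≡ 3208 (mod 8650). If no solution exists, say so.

gcd(3842, 8650) = 2, and 2 | 3208, so solutions exist.
Divide through by 2: 1921·t ≡ 1604 (mod 4325).
1921⁻¹ ≡ 3931 (mod 4325).
t ≡ 3931·1604 ≡ 3799 (mod 4325).
The smallest non-negative solution is t = 3799.

3799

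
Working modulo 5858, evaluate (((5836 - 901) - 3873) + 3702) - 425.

5836 - 901 = 4935
4935 - 3873 = 1062
1062 + 3702 = 4764
4764 - 425 = 4339

4339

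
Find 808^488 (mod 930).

Using repeated squaring:
488 in binary is 111101000, i.e. 488 = 256 + 128 + 64 + 32 + 8.
808^1 ≡ 808 (mod 930)
808^2 ≡ 808^2 = 652864 ≡ 4 (mod 930)
808^4 ≡ 4^2 = 16 (mod 930)
808^8 ≡ 16^2 = 256 (mod 930)
808^16 ≡ 256^2 = 65536 ≡ 436 (mod 930)
808^32 ≡ 436^2 = 190096 ≡ 376 (mod 930)
808^64 ≡ 376^2 = 141376 ≡ 16 (mod 930)
808^128 ≡ 16^2 = 256 (mod 930)
808^256 ≡ 256^2 = 65536 ≡ 436 (mod 930)
808^488 = 808^256 · 808^128 · 808^64 · 808^32 · 808^8 ≡ 436 · 256 · 16 · 376 · 256 (mod 930).
Accumulate the product:
436 · 256 = 111616 ≡ 16
16 · 16 = 256
256 · 376 = 96256 ≡ 466
466 · 256 = 119296 ≡ 256

256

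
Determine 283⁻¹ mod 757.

107

By the extended Euclidean algorithm:
757 = 2·283 + 191
283 = 1·191 + 92
191 = 2·92 + 7
92 = 13·7 + 1
7 = 7·1 + 0
gcd(283, 757) = 1, so the inverse exists.
Back-substitute for 1:
1 = 1·92 − 13·7
  = −13·191 + 27·92
  = 27·283 − 40·191
  = −40·757 + 107·283
So 283⁻¹ ≡ 107 (mod 757).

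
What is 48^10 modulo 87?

By square-and-multiply:
48^1 ≡ 48 (mod 87)
48^2 ≡ 48^2 = 2304 ≡ 42 (mod 87)
48^4 ≡ 42^2 = 1764 ≡ 24 (mod 87)
48^8 ≡ 24^2 = 576 ≡ 54 (mod 87)
48^10 = 48^8 × 48^2 ≡ 54 × 42 (mod 87).
54 × 42 = 2268 ≡ 6 (mod 87).

6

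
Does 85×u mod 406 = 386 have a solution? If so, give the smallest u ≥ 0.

gcd(85, 406) = 1, so a unique solution mod 406 exists.
85⁻¹ ≡ 43 (mod 406).
u ≡ 43×386 ≡ 358 (mod 406).

358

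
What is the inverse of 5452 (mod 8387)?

1866

By the extended Euclidean algorithm:
8387 = 1·5452 + 2935
5452 = 1·2935 + 2517
2935 = 1·2517 + 418
2517 = 6·418 + 9
418 = 46·9 + 4
9 = 2·4 + 1
4 = 4·1 + 0
gcd(5452, 8387) = 1, so the inverse exists.
Back-substitute for 1:
1 = 1·9 − 2·4
  = −2·418 + 93·9
  = 93·2517 − 560·418
  = −560·2935 + 653·2517
  = 653·5452 − 1213·2935
  = −1213·8387 + 1866·5452
So 5452⁻¹ ≡ 1866 (mod 8387).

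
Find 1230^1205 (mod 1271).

533

Compute successive squares:
1230^1 ≡ 1230 (mod 1271)
1230^2 ≡ 1230^2 = 1512900 ≡ 410 (mod 1271)
1230^4 ≡ 410^2 = 168100 ≡ 328 (mod 1271)
1230^8 ≡ 328^2 = 107584 ≡ 820 (mod 1271)
1230^16 ≡ 820^2 = 672400 ≡ 41 (mod 1271)
1230^32 ≡ 41^2 = 1681 ≡ 410 (mod 1271)
1230^64 ≡ 410^2 = 168100 ≡ 328 (mod 1271)
1230^128 ≡ 328^2 = 107584 ≡ 820 (mod 1271)
1230^256 ≡ 820^2 = 672400 ≡ 41 (mod 1271)
1230^512 ≡ 41^2 = 1681 ≡ 410 (mod 1271)
1230^1024 ≡ 410^2 = 168100 ≡ 328 (mod 1271)
1230^1205 = 1230^1024 × 1230^128 × 1230^32 × 1230^16 × 1230^4 × 1230^1 ≡ 328 × 820 × 410 × 41 × 328 × 1230 (mod 1271).
Accumulate the product:
328 × 820 = 268960 ≡ 779
779 × 410 = 319390 ≡ 369
369 × 41 = 15129 ≡ 1148
1148 × 328 = 376544 ≡ 328
328 × 1230 = 403440 ≡ 533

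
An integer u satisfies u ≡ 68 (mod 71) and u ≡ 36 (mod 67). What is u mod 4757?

71⁻¹ mod 67: 71×17 ≡ 1 (mod 67), so 71⁻¹ ≡ 17.
u = 68 + 71×((36 − 68)×17 mod 67) = 68 + 71×59 = 4257.

4257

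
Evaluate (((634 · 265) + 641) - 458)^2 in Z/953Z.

847

634 · 265 = 168010 ≡ 282 (mod 953)
282 + 641 = 923
923 - 458 = 465
(465)^2 ≡ 847 (mod 953)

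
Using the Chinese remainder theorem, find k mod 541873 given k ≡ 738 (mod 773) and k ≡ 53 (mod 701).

121326

773⁻¹ mod 701: 773*185 ≡ 1 (mod 701), so 773⁻¹ ≡ 185.
k = 738 + 773*((53 − 738)*185 mod 701) = 738 + 773*156 = 121326.
Check: 121326 mod 773 = 738, 121326 mod 701 = 53. ✓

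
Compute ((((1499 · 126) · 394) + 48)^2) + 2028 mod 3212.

1499 · 126 = 188874 ≡ 2578 (mod 3212)
2578 · 394 = 1015732 ≡ 740 (mod 3212)
740 + 48 = 788
(788)^2 ≡ 1028 (mod 3212)
1028 + 2028 = 3056

3056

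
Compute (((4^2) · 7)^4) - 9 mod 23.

(4)^2 ≡ 16 (mod 23)
16 · 7 = 112 ≡ 20 (mod 23)
(20)^4 ≡ 12 (mod 23)
12 - 9 = 3

3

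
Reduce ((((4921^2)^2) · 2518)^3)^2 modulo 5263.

3116

(4921)^2 ≡ 1178 (mod 5263)
(1178)^2 ≡ 3515 (mod 5263)
3515 · 2518 = 8850770 ≡ 3667 (mod 5263)
(3667)^3 ≡ 247 (mod 5263)
(247)^2 ≡ 3116 (mod 5263)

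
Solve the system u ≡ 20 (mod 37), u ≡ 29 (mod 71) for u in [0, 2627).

37⁻¹ mod 71: 37*48 ≡ 1 (mod 71), so 37⁻¹ ≡ 48.
u = 20 + 37*((29 − 20)*48 mod 71) = 20 + 37*6 = 242.

242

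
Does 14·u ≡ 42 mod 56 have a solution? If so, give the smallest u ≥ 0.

3

gcd(14, 56) = 14, and 14 | 42, so solutions exist.
Divide through by 14: 1·u mod 4 = 3.
1⁻¹ ≡ 1 (mod 4).
u ≡ 1·3 ≡ 3 (mod 4).
The smallest non-negative solution is u = 3.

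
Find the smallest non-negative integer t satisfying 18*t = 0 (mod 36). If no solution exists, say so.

gcd(18, 36) = 18, and 18 | 0, so solutions exist.
Divide through by 18: 1*t = 0 (mod 2).
1⁻¹ ≡ 1 (mod 2).
t ≡ 1*0 ≡ 0 (mod 2).
The smallest non-negative solution is t = 0.

0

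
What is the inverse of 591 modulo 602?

Apply the Euclidean algorithm and back-substitute:
602 = 1*591 + 11
591 = 53*11 + 8
11 = 1*8 + 3
8 = 2*3 + 2
3 = 1*2 + 1
2 = 2*1 + 0
gcd(591, 602) = 1, so the inverse exists.
Bézout: 1 = 215*602 − 219*591.
So 591⁻¹ ≡ −219 ≡ 383 (mod 602).

383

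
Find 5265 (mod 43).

5265 = 122·43 + 19, so 5265 ≡ 19 (mod 43).

19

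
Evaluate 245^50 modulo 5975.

Compute successive squares:
245^1 ≡ 245 (mod 5975)
245^2 ≡ 245^2 = 60025 ≡ 275 (mod 5975)
245^4 ≡ 275^2 = 75625 ≡ 3925 (mod 5975)
245^8 ≡ 3925^2 = 15405625 ≡ 2075 (mod 5975)
245^16 ≡ 2075^2 = 4305625 ≡ 3625 (mod 5975)
245^32 ≡ 3625^2 = 13140625 ≡ 1600 (mod 5975)
245^50 = 245^32 × 245^16 × 245^2 ≡ 1600 × 3625 × 275 (mod 5975).
Accumulate the product:
1600 × 3625 = 5800000 ≡ 4250
4250 × 275 = 1168750 ≡ 3625

3625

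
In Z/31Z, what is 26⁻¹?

31 = 1×26 + 5
26 = 5×5 + 1
5 = 5×1 + 0
gcd(26, 31) = 1, so the inverse exists.
Back-substitute for 1:
1 = 1×26 − 5×5
  = −5×31 + 6×26
So 26⁻¹ ≡ 6 (mod 31).

6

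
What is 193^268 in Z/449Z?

18

Using repeated squaring:
268 in binary is 100001100, i.e. 268 = 256 + 8 + 4.
193^1 ≡ 193 (mod 449)
193^2 ≡ 193^2 = 37249 ≡ 431 (mod 449)
193^4 ≡ 431^2 = 185761 ≡ 324 (mod 449)
193^8 ≡ 324^2 = 104976 ≡ 359 (mod 449)
193^16 ≡ 359^2 = 128881 ≡ 18 (mod 449)
193^32 ≡ 18^2 = 324 (mod 449)
193^64 ≡ 324^2 = 104976 ≡ 359 (mod 449)
193^128 ≡ 359^2 = 128881 ≡ 18 (mod 449)
193^256 ≡ 18^2 = 324 (mod 449)
193^268 = 193^256 * 193^8 * 193^4 ≡ 324 * 359 * 324 (mod 449).
Accumulate the product:
324 * 359 = 116316 ≡ 25
25 * 324 = 8100 ≡ 18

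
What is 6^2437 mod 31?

6

2437 in binary is 100110000101, i.e. 2437 = 2048 + 256 + 128 + 4 + 1.
6^1 ≡ 6 (mod 31)
6^2 ≡ 6^2 = 36 ≡ 5 (mod 31)
6^4 ≡ 5^2 = 25 (mod 31)
6^8 ≡ 25^2 = 625 ≡ 5 (mod 31)
6^16 ≡ 5^2 = 25 (mod 31)
6^32 ≡ 25^2 = 625 ≡ 5 (mod 31)
6^64 ≡ 5^2 = 25 (mod 31)
6^128 ≡ 25^2 = 625 ≡ 5 (mod 31)
6^256 ≡ 5^2 = 25 (mod 31)
6^512 ≡ 25^2 = 625 ≡ 5 (mod 31)
6^1024 ≡ 5^2 = 25 (mod 31)
6^2048 ≡ 25^2 = 625 ≡ 5 (mod 31)
6^2437 = 6^2048 * 6^256 * 6^128 * 6^4 * 6^1 ≡ 5 * 25 * 5 * 25 * 6 (mod 31).
Accumulate the product:
5 * 25 = 125 ≡ 1
1 * 5 = 5
5 * 25 = 125 ≡ 1
1 * 6 = 6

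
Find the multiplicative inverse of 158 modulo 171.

92

171 = 1×158 + 13
158 = 12×13 + 2
13 = 6×2 + 1
2 = 2×1 + 0
gcd(158, 171) = 1, so the inverse exists.
Back-substitute for 1:
1 = 1×13 − 6×2
  = −6×158 + 73×13
  = 73×171 − 79×158
So 158⁻¹ ≡ −79 ≡ 92 (mod 171).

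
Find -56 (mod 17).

-56 = -4×17 + 12, so -56 ≡ 12 (mod 17).

12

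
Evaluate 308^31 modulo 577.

31 in binary is 11111, i.e. 31 = 16 + 8 + 4 + 2 + 1.
308^1 ≡ 308 (mod 577)
308^2 ≡ 308^2 = 94864 ≡ 236 (mod 577)
308^4 ≡ 236^2 = 55696 ≡ 304 (mod 577)
308^8 ≡ 304^2 = 92416 ≡ 96 (mod 577)
308^16 ≡ 96^2 = 9216 ≡ 561 (mod 577)
308^31 = 308^16 * 308^8 * 308^4 * 308^2 * 308^1 ≡ 561 * 96 * 304 * 236 * 308 (mod 577).
Accumulate the product:
561 * 96 = 53856 ≡ 195
195 * 304 = 59280 ≡ 426
426 * 236 = 100536 ≡ 138
138 * 308 = 42504 ≡ 383

383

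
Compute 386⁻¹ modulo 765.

By the extended Euclidean algorithm:
765 = 1*386 + 379
386 = 1*379 + 7
379 = 54*7 + 1
7 = 7*1 + 0
gcd(386, 765) = 1, so the inverse exists.
Back-substitute for 1:
1 = 1*379 − 54*7
  = −54*386 + 55*379
  = 55*765 − 109*386
So 386⁻¹ ≡ −109 ≡ 656 (mod 765).

656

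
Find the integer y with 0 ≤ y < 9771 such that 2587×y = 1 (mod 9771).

Apply the Euclidean algorithm and back-substitute:
9771 = 3·2587 + 2010
2587 = 1·2010 + 577
2010 = 3·577 + 279
577 = 2·279 + 19
279 = 14·19 + 13
19 = 1·13 + 6
13 = 2·6 + 1
6 = 6·1 + 0
gcd(2587, 9771) = 1, so the inverse exists.
Back-substitute for 1:
1 = 1·13 − 2·6
  = −2·19 + 3·13
  = 3·279 − 44·19
  = −44·577 + 91·279
  = 91·2010 − 317·577
  = −317·2587 + 408·2010
  = 408·9771 − 1541·2587
So 2587⁻¹ ≡ −1541 ≡ 8230 (mod 9771).

8230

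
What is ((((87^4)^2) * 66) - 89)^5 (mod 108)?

37

(87)^4 ≡ 81 (mod 108)
(81)^2 ≡ 81 (mod 108)
81 * 66 = 5346 ≡ 54 (mod 108)
54 - 89 = -35 ≡ 73 (mod 108)
(73)^5 ≡ 37 (mod 108)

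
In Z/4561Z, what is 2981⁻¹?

3236

Apply the Euclidean algorithm and back-substitute:
4561 = 1*2981 + 1580
2981 = 1*1580 + 1401
1580 = 1*1401 + 179
1401 = 7*179 + 148
179 = 1*148 + 31
148 = 4*31 + 24
31 = 1*24 + 7
24 = 3*7 + 3
7 = 2*3 + 1
3 = 3*1 + 0
gcd(2981, 4561) = 1, so the inverse exists.
Bézout: 1 = 866*4561 − 1325*2981.
So 2981⁻¹ ≡ −1325 ≡ 3236 (mod 4561).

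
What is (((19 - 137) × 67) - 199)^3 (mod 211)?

19 - 137 = -118 ≡ 93 (mod 211)
93 × 67 = 6231 ≡ 112 (mod 211)
112 - 199 = -87 ≡ 124 (mod 211)
(124)^3 ≡ 28 (mod 211)

28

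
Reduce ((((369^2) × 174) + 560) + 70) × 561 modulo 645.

(369)^2 ≡ 66 (mod 645)
66 × 174 = 11484 ≡ 519 (mod 645)
519 + 560 = 1079 ≡ 434 (mod 645)
434 + 70 = 504
504 × 561 = 282744 ≡ 234 (mod 645)

234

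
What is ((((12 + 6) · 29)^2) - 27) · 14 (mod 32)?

30

12 + 6 = 18
18 · 29 = 522 ≡ 10 (mod 32)
(10)^2 ≡ 4 (mod 32)
4 - 27 = -23 ≡ 9 (mod 32)
9 · 14 = 126 ≡ 30 (mod 32)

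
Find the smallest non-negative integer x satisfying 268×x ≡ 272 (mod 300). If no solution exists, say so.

29

gcd(268, 300) = 4, and 4 | 272, so solutions exist.
Divide through by 4: 67×x ≡ 68 (mod 75).
67⁻¹ ≡ 28 (mod 75).
x ≡ 28×68 ≡ 29 (mod 75).
The smallest non-negative solution is x = 29.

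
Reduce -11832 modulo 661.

66

-11832 = -18×661 + 66, so -11832 ≡ 66 (mod 661).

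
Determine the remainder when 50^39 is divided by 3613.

2058

By square-and-multiply:
39 in binary is 100111, i.e. 39 = 32 + 4 + 2 + 1.
50^1 ≡ 50 (mod 3613)
50^2 ≡ 50^2 = 2500 (mod 3613)
50^4 ≡ 2500^2 = 6250000 ≡ 3123 (mod 3613)
50^8 ≡ 3123^2 = 9753129 ≡ 1642 (mod 3613)
50^16 ≡ 1642^2 = 2696164 ≡ 866 (mod 3613)
50^32 ≡ 866^2 = 749956 ≡ 2065 (mod 3613)
50^39 = 50^32 × 50^4 × 50^2 × 50^1 ≡ 2065 × 3123 × 2500 × 50 (mod 3613).
Accumulate the product:
2065 × 3123 = 6448995 ≡ 3403
3403 × 2500 = 8507500 ≡ 2498
2498 × 50 = 124900 ≡ 2058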